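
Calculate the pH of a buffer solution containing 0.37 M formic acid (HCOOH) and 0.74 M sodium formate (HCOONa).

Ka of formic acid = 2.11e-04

pKa = -log(2.11e-04) = 3.68. pH = pKa + log([A⁻]/[HA]) = 3.68 + log(0.74/0.37)

pH = 3.98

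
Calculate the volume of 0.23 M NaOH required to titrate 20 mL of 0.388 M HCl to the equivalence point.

At equivalence: moles acid = moles base. moles HCl = 0.388 × 20/1000 = 0.00776 mol. V_base = moles / 0.23 × 1000 = 33.7 mL.

V_{base} = 33.7 mL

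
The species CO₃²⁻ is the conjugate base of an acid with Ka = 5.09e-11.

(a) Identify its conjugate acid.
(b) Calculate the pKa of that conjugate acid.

(a) The conjugate acid is formed by adding one H⁺ to CO₃²⁻, giving HCO₃⁻. (b) pKa = -log(Ka) = -log(5.09e-11) = 10.29.

Conjugate acid: HCO₃⁻; pK_a = 10.29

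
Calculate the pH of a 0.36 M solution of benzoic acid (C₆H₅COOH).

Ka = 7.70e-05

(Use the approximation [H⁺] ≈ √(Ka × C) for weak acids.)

[H⁺] = √(Ka × C) = √(7.70e-05 × 0.36) = 5.2650e-03. pH = -log(5.2650e-03)

pH = 2.28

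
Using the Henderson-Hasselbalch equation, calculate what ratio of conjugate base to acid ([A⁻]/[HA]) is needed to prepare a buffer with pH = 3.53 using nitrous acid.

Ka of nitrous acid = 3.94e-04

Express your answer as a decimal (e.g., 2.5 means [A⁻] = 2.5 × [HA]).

pKa = -log(3.94e-04) = 3.4045. pH = pKa + log([A⁻]/[HA]), so log([A⁻]/[HA]) = pH − pKa = 3.53 − 3.4045 = 0.1255. [A⁻]/[HA] = 10^(0.1255) = 1.34

[A⁻]/[HA] = 1.34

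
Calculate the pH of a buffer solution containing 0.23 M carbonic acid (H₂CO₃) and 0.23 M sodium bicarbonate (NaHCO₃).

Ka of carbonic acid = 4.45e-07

pKa = -log(4.45e-07) = 6.35. pH = pKa + log([A⁻]/[HA]) = 6.35 + log(0.23/0.23)

pH = 6.35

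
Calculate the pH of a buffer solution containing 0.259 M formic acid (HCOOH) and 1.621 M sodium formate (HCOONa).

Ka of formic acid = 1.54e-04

pKa = -log(1.54e-04) = 3.81. pH = pKa + log([A⁻]/[HA]) = 3.81 + log(1.621/0.259)

pH = 4.61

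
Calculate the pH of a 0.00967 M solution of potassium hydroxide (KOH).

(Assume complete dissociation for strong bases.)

[OH⁻] = 0.00967 M for strong base. pOH = -log[OH⁻] = 2.01, pH = 14 - pOH

pH = 11.99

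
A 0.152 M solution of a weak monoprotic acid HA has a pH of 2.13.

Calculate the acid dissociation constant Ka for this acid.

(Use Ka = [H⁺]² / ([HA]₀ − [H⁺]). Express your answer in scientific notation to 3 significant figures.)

[H⁺] = 10^(−pH) = 10^(−2.13) = 7.413e-03 M. For HA ⇌ H⁺ + A⁻, Ka = [H⁺][A⁻]/[HA] = [H⁺]² / ([HA]₀ − [H⁺]) = (7.413e-03)² / (0.152 − 7.413e-03) = 3.80e-04.

K_a = 3.80e-04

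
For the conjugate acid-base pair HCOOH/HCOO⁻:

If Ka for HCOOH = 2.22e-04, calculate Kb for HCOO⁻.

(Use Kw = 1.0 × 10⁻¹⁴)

For a conjugate pair Ka × Kb = Kw, so Kb = Kw/Ka = 1.0 × 10⁻¹⁴ / 2.22e-04 = 4.50e-11.

K_b = 4.50e-11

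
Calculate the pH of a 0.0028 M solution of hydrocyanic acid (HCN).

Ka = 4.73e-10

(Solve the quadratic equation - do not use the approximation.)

x² + Ka×x - Ka×C = 0. Using quadratic formula: [H⁺] = 1.1506e-06

pH = 5.94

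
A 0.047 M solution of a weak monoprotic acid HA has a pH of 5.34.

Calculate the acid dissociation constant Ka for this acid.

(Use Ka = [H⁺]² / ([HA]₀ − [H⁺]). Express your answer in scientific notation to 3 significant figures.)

[H⁺] = 10^(−pH) = 10^(−5.34) = 4.571e-06 M. For HA ⇌ H⁺ + A⁻, Ka = [H⁺][A⁻]/[HA] = [H⁺]² / ([HA]₀ − [H⁺]) = (4.571e-06)² / (0.047 − 4.571e-06) = 4.45e-10.

K_a = 4.45e-10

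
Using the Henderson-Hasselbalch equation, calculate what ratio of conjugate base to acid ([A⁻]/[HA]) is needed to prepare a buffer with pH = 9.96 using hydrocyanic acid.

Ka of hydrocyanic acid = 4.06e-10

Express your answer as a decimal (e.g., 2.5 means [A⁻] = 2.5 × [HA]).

pKa = -log(4.06e-10) = 9.3915. pH = pKa + log([A⁻]/[HA]), so log([A⁻]/[HA]) = pH − pKa = 9.96 − 9.3915 = 0.5685. [A⁻]/[HA] = 10^(0.5685) = 3.70

[A⁻]/[HA] = 3.70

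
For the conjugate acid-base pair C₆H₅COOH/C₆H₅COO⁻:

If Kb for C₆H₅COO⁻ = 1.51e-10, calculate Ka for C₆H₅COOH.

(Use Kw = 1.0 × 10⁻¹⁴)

For a conjugate pair Ka × Kb = Kw, so Ka = Kw/Kb = 1.0 × 10⁻¹⁴ / 1.51e-10 = 6.62e-05.

K_a = 6.62e-05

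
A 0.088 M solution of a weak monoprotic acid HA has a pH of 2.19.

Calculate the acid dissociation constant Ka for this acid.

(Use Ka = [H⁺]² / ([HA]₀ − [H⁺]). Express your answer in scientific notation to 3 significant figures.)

[H⁺] = 10^(−pH) = 10^(−2.19) = 6.457e-03 M. For HA ⇌ H⁺ + A⁻, Ka = [H⁺][A⁻]/[HA] = [H⁺]² / ([HA]₀ − [H⁺]) = (6.457e-03)² / (0.088 − 6.457e-03) = 5.11e-04.

K_a = 5.11e-04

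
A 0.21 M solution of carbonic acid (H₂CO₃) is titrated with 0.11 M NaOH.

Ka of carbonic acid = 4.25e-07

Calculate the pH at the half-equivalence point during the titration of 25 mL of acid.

At half-equivalence [HA] = [A⁻], so Henderson-Hasselbalch gives pH = pKa = -log(4.25e-07) = 6.37.

pH = pKa = 6.37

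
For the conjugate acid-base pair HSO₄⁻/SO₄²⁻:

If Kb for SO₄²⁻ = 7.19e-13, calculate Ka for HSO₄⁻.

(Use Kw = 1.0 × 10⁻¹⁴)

For a conjugate pair Ka × Kb = Kw, so Ka = Kw/Kb = 1.0 × 10⁻¹⁴ / 7.19e-13 = 1.39e-02.

K_a = 1.39e-02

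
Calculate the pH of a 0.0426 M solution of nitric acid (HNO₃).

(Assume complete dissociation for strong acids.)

[H⁺] = 0.0426 M for strong acid. pH = -log[H⁺] = -log(0.0426)

pH = 1.37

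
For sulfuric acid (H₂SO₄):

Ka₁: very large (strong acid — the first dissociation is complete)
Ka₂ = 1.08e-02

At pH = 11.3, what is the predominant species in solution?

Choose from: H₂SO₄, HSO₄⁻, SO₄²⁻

The first dissociation is complete, so H₂SO₄ itself is never the predominant species in water; pKa₂ = -log(1.08e-02) = 1.97. For a polyprotic acid the predominant species crosses at each pKa: below pKa_n the protonated form dominates, above it the deprotonated form does. At pH = 11.3, the predominant species is SO₄²⁻.

SO₄²⁻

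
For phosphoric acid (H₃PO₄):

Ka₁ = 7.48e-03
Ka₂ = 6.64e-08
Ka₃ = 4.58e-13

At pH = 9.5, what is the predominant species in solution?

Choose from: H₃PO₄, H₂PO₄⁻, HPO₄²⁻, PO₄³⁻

pKa₁ = 2.13, pKa₂ = 7.18, pKa₃ = 12.34. For a polyprotic acid the predominant species crosses at each pKa: below pKa_n the protonated form dominates, above it the deprotonated form does. At pH = 9.5, the predominant species is HPO₄²⁻.

HPO₄²⁻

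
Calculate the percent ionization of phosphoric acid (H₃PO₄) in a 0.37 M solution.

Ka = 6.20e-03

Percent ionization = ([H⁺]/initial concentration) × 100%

Using Ka equilibrium: x² + Ka×x - Ka×C = 0. Solving: [H⁺] = 4.4896e-02. Percent = (4.4896e-02/0.37) × 100

Percent ionization = 12.1%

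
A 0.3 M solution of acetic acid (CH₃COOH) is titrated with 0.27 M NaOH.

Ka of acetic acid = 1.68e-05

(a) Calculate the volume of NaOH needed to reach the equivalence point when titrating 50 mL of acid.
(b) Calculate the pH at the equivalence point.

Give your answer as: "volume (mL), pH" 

moles acid = 0.3 × 50/1000 = 0.015 mol; V_base = moles/0.27 × 1000 = 55.6 mL. At equivalence only the conjugate base is present: [A⁻] = 0.015/0.106 = 1.4211e-01 M. Kb = Kw/Ka = 5.95e-10; [OH⁻] = √(Kb × [A⁻]) = 9.1971e-06; pOH = 5.04; pH = 14 - pOH = 8.96.

V = 55.6 mL, pH = 8.96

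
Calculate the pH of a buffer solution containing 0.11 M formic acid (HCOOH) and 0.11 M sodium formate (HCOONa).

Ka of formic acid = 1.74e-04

pKa = -log(1.74e-04) = 3.76. pH = pKa + log([A⁻]/[HA]) = 3.76 + log(0.11/0.11)

pH = 3.76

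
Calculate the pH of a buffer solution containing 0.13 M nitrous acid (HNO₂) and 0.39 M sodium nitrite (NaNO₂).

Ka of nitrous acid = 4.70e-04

pKa = -log(4.70e-04) = 3.33. pH = pKa + log([A⁻]/[HA]) = 3.33 + log(0.39/0.13)

pH = 3.81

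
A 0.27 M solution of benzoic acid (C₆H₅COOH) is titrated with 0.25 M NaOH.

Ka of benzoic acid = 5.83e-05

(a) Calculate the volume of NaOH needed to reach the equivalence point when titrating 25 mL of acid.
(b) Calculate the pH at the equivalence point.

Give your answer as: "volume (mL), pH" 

moles acid = 0.27 × 25/1000 = 0.00675 mol; V_base = moles/0.25 × 1000 = 27.0 mL. At equivalence only the conjugate base is present: [A⁻] = 0.00675/0.052 = 1.2981e-01 M. Kb = Kw/Ka = 1.72e-10; [OH⁻] = √(Kb × [A⁻]) = 4.7186e-06; pOH = 5.33; pH = 14 - pOH = 8.67.

V = 27.0 mL, pH = 8.67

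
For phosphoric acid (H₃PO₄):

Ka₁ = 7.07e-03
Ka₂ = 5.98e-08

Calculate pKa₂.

pKa₂ = -log(Ka₂) = -log(5.98e-08) = 7.22.

pK_{a2} = 7.22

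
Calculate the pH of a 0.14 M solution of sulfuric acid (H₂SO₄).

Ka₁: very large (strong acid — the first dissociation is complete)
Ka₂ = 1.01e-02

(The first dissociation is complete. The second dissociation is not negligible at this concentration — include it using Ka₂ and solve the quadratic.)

First dissociation is complete: [H⁺]₀ = [HSO₄⁻]₀ = C = 0.14 M. Second dissociation HSO₄⁻ ⇌ H⁺ + SO₄²⁻: let x = [SO₄²⁻]. Ka₂ = (C + x)·x / (C − x) = 1.01e-02 → x² + (C + Ka₂)·x − Ka₂·C = 0 → x² + 0.15010·x − 1.414e-03 = 0. x = (−0.15010 + √(0.15010² + 4 × 1.414e-03)) / 2 = 8.8934e-03 M. [H⁺] = C + x = 0.14 + 8.8934e-03 = 1.4889e-01 M. pH = -log(1.4889e-01) = 0.83.

pH = 0.83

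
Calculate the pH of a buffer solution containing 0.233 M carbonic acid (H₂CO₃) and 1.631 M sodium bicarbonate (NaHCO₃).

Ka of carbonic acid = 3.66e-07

pKa = -log(3.66e-07) = 6.44. pH = pKa + log([A⁻]/[HA]) = 6.44 + log(1.631/0.233)

pH = 7.28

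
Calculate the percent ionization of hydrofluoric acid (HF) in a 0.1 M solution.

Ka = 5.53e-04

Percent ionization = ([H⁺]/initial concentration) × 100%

Using Ka equilibrium: x² + Ka×x - Ka×C = 0. Solving: [H⁺] = 7.1650e-03. Percent = (7.1650e-03/0.1) × 100

Percent ionization = 7.17%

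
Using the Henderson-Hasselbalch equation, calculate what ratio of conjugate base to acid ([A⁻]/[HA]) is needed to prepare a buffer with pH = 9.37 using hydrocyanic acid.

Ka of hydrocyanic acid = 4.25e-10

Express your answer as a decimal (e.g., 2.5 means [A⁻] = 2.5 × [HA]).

pKa = -log(4.25e-10) = 9.3716. pH = pKa + log([A⁻]/[HA]), so log([A⁻]/[HA]) = pH − pKa = 9.37 − 9.3716 = -0.0016. [A⁻]/[HA] = 10^(-0.0016) = 0.996

[A⁻]/[HA] = 0.996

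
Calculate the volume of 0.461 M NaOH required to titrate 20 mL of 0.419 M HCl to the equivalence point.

At equivalence: moles acid = moles base. moles HCl = 0.419 × 20/1000 = 0.00838 mol. V_base = moles / 0.461 × 1000 = 18.2 mL.

V_{base} = 18.2 mL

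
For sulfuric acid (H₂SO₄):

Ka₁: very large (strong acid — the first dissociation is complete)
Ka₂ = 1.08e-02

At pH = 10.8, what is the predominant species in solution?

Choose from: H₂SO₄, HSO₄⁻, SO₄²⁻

The first dissociation is complete, so H₂SO₄ itself is never the predominant species in water; pKa₂ = -log(1.08e-02) = 1.97. For a polyprotic acid the predominant species crosses at each pKa: below pKa_n the protonated form dominates, above it the deprotonated form does. At pH = 10.8, the predominant species is SO₄²⁻.

SO₄²⁻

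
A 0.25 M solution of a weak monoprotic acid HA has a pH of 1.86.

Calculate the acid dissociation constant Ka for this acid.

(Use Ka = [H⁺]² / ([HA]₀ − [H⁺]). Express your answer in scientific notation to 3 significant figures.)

[H⁺] = 10^(−pH) = 10^(−1.86) = 1.380e-02 M. For HA ⇌ H⁺ + A⁻, Ka = [H⁺][A⁻]/[HA] = [H⁺]² / ([HA]₀ − [H⁺]) = (1.380e-02)² / (0.25 − 1.380e-02) = 8.07e-04.

K_a = 8.07e-04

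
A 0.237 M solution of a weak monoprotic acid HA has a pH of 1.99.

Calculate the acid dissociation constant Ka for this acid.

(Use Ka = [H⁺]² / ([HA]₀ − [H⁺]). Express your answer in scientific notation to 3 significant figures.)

[H⁺] = 10^(−pH) = 10^(−1.99) = 1.023e-02 M. For HA ⇌ H⁺ + A⁻, Ka = [H⁺][A⁻]/[HA] = [H⁺]² / ([HA]₀ − [H⁺]) = (1.023e-02)² / (0.237 − 1.023e-02) = 4.62e-04.

K_a = 4.62e-04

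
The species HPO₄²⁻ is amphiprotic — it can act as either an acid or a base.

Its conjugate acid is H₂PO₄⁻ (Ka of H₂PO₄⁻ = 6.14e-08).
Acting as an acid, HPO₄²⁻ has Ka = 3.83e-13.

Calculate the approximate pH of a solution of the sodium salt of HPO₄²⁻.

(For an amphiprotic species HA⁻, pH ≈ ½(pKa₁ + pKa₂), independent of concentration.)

pKa₁ = -log(6.14e-08) = 7.21; pKa₂ = -log(3.83e-13) = 12.42. For an amphiprotic species, pH ≈ ½(pKa₁ + pKa₂) = ½(7.21 + 12.42) = 9.81.

pH = 9.81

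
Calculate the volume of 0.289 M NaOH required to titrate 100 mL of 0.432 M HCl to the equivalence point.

At equivalence: moles acid = moles base. moles HCl = 0.432 × 100/1000 = 0.0432 mol. V_base = moles / 0.289 × 1000 = 149.5 mL.

V_{base} = 149.5 mL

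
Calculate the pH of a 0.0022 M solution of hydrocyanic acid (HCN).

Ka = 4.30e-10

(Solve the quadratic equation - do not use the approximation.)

x² + Ka×x - Ka×C = 0. Using quadratic formula: [H⁺] = 9.7241e-07

pH = 6.01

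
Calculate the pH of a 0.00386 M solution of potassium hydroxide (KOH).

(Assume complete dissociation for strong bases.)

[OH⁻] = 0.00386 M for strong base. pOH = -log[OH⁻] = 2.41, pH = 14 - pOH

pH = 11.59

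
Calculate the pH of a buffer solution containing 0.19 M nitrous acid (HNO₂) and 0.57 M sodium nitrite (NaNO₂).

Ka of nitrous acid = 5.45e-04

pKa = -log(5.45e-04) = 3.26. pH = pKa + log([A⁻]/[HA]) = 3.26 + log(0.57/0.19)

pH = 3.74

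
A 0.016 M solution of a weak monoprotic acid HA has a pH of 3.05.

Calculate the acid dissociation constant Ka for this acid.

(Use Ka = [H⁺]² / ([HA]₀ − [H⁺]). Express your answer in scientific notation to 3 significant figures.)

[H⁺] = 10^(−pH) = 10^(−3.05) = 8.913e-04 M. For HA ⇌ H⁺ + A⁻, Ka = [H⁺][A⁻]/[HA] = [H⁺]² / ([HA]₀ − [H⁺]) = (8.913e-04)² / (0.016 − 8.913e-04) = 5.26e-05.

K_a = 5.26e-05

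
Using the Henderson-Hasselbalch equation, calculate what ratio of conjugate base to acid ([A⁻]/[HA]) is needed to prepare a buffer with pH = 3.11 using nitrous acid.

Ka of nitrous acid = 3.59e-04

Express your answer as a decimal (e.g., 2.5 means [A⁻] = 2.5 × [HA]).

pKa = -log(3.59e-04) = 3.4449. pH = pKa + log([A⁻]/[HA]), so log([A⁻]/[HA]) = pH − pKa = 3.11 − 3.4449 = -0.3349. [A⁻]/[HA] = 10^(-0.3349) = 0.462

[A⁻]/[HA] = 0.462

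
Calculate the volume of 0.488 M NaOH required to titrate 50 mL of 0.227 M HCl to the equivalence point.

At equivalence: moles acid = moles base. moles HCl = 0.227 × 50/1000 = 0.01135 mol. V_base = moles / 0.488 × 1000 = 23.3 mL.

V_{base} = 23.3 mL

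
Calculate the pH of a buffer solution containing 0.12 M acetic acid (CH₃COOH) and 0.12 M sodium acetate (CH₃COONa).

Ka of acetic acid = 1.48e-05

pKa = -log(1.48e-05) = 4.83. pH = pKa + log([A⁻]/[HA]) = 4.83 + log(0.12/0.12)

pH = 4.83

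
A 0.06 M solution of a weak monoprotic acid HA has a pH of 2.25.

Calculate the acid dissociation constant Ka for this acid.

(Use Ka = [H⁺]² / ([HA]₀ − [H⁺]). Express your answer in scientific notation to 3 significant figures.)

[H⁺] = 10^(−pH) = 10^(−2.25) = 5.623e-03 M. For HA ⇌ H⁺ + A⁻, Ka = [H⁺][A⁻]/[HA] = [H⁺]² / ([HA]₀ − [H⁺]) = (5.623e-03)² / (0.06 − 5.623e-03) = 5.82e-04.

K_a = 5.82e-04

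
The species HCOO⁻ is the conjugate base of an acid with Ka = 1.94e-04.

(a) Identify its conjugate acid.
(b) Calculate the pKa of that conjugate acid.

(a) The conjugate acid is formed by adding one H⁺ to HCOO⁻, giving HCOOH. (b) pKa = -log(Ka) = -log(1.94e-04) = 3.71.

Conjugate acid: HCOOH; pK_a = 3.71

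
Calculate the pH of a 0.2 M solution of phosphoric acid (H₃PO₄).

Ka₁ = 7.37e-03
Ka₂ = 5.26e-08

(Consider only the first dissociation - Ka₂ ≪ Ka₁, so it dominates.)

First dissociation dominates. From Ka₁ = [H⁺][HA⁻]/[H₂A], x² + Ka₁·x − Ka₁·C = 0 with C = 0.2 M and Ka₁ = 7.37e-03. Solving: [H⁺] = (−Ka₁ + √(Ka₁² + 4·Ka₁·C)) / 2 = 3.4884e-02 M. pH = -log(3.4884e-02) = 1.46.

pH = 1.46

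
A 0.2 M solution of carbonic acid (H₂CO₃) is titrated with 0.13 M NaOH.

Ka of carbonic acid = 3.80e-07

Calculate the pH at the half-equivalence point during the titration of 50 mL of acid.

At half-equivalence [HA] = [A⁻], so Henderson-Hasselbalch gives pH = pKa = -log(3.80e-07) = 6.42.

pH = pKa = 6.42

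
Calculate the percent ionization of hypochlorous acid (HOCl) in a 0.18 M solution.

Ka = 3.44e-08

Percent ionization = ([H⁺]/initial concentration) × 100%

Using Ka equilibrium: x² + Ka×x - Ka×C = 0. Solving: [H⁺] = 7.8672e-05. Percent = (7.8672e-05/0.18) × 100

Percent ionization = 0.0437%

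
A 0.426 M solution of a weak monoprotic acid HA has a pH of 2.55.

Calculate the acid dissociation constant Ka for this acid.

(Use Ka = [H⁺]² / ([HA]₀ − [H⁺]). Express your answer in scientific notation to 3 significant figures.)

[H⁺] = 10^(−pH) = 10^(−2.55) = 2.818e-03 M. For HA ⇌ H⁺ + A⁻, Ka = [H⁺][A⁻]/[HA] = [H⁺]² / ([HA]₀ − [H⁺]) = (2.818e-03)² / (0.426 − 2.818e-03) = 1.88e-05.

K_a = 1.88e-05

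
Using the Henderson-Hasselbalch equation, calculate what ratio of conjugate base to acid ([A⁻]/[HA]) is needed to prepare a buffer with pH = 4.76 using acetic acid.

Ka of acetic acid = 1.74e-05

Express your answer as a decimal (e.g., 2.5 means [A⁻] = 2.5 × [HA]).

pKa = -log(1.74e-05) = 4.7595. pH = pKa + log([A⁻]/[HA]), so log([A⁻]/[HA]) = pH − pKa = 4.76 − 4.7595 = 0.0005. [A⁻]/[HA] = 10^(0.0005) = 1.00

[A⁻]/[HA] = 1.00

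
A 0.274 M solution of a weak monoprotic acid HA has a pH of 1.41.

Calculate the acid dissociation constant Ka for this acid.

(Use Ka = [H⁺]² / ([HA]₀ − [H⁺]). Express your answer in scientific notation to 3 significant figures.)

[H⁺] = 10^(−pH) = 10^(−1.41) = 3.890e-02 M. For HA ⇌ H⁺ + A⁻, Ka = [H⁺][A⁻]/[HA] = [H⁺]² / ([HA]₀ − [H⁺]) = (3.890e-02)² / (0.274 − 3.890e-02) = 6.44e-03.

K_a = 6.44e-03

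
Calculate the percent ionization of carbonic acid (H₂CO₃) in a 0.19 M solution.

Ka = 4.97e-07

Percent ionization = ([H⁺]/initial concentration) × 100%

Using Ka equilibrium: x² + Ka×x - Ka×C = 0. Solving: [H⁺] = 3.0705e-04. Percent = (3.0705e-04/0.19) × 100

Percent ionization = 0.162%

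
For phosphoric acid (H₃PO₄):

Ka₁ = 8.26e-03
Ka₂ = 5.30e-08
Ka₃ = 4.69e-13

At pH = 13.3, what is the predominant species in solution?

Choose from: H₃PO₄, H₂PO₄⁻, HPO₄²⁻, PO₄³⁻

pKa₁ = 2.08, pKa₂ = 7.28, pKa₃ = 12.33. For a polyprotic acid the predominant species crosses at each pKa: below pKa_n the protonated form dominates, above it the deprotonated form does. At pH = 13.3, the predominant species is PO₄³⁻.

PO₄³⁻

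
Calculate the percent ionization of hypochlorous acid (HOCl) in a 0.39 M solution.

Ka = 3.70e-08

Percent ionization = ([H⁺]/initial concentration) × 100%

Using Ka equilibrium: x² + Ka×x - Ka×C = 0. Solving: [H⁺] = 1.2011e-04. Percent = (1.2011e-04/0.39) × 100

Percent ionization = 0.0308%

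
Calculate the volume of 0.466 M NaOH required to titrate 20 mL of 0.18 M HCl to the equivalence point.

At equivalence: moles acid = moles base. moles HCl = 0.18 × 20/1000 = 0.0036 mol. V_base = moles / 0.466 × 1000 = 7.7 mL.

V_{base} = 7.7 mL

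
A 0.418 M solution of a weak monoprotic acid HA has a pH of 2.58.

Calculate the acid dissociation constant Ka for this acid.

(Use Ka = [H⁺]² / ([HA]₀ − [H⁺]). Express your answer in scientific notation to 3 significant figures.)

[H⁺] = 10^(−pH) = 10^(−2.58) = 2.630e-03 M. For HA ⇌ H⁺ + A⁻, Ka = [H⁺][A⁻]/[HA] = [H⁺]² / ([HA]₀ − [H⁺]) = (2.630e-03)² / (0.418 − 2.630e-03) = 1.67e-05.

K_a = 1.67e-05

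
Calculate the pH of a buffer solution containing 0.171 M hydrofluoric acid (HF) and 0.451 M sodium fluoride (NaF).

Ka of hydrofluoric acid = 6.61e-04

pKa = -log(6.61e-04) = 3.18. pH = pKa + log([A⁻]/[HA]) = 3.18 + log(0.451/0.171)

pH = 3.60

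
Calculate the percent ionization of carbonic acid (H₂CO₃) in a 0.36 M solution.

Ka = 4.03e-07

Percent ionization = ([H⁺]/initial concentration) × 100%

Using Ka equilibrium: x² + Ka×x - Ka×C = 0. Solving: [H⁺] = 3.8069e-04. Percent = (3.8069e-04/0.36) × 100

Percent ionization = 0.106%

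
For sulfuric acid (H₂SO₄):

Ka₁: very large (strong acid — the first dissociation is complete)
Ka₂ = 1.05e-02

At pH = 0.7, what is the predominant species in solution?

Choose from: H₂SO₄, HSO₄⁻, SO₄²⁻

The first dissociation is complete, so H₂SO₄ itself is never the predominant species in water; pKa₂ = -log(1.05e-02) = 1.98. For a polyprotic acid the predominant species crosses at each pKa: below pKa_n the protonated form dominates, above it the deprotonated form does. At pH = 0.7, the predominant species is HSO₄⁻.

HSO₄⁻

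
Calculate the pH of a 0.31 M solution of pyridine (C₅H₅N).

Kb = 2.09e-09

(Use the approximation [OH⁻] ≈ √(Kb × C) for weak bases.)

[OH⁻] = √(Kb × C) = √(2.09e-09 × 0.31) = 2.5454e-05. pOH = 4.59, pH = 14 - pOH

pH = 9.41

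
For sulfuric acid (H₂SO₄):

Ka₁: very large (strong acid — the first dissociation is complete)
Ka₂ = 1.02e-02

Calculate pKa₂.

pKa₂ = -log(Ka₂) = -log(1.02e-02) = 1.99.

pK_{a2} = 1.99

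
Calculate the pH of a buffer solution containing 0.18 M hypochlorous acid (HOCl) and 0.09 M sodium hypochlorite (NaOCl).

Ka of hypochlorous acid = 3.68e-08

pKa = -log(3.68e-08) = 7.43. pH = pKa + log([A⁻]/[HA]) = 7.43 + log(0.09/0.18)

pH = 7.13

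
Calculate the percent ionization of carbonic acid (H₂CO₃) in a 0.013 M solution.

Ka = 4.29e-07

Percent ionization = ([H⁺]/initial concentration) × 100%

Using Ka equilibrium: x² + Ka×x - Ka×C = 0. Solving: [H⁺] = 7.4465e-05. Percent = (7.4465e-05/0.013) × 100

Percent ionization = 0.573%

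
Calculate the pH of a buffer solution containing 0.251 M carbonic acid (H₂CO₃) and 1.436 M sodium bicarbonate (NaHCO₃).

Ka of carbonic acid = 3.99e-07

pKa = -log(3.99e-07) = 6.40. pH = pKa + log([A⁻]/[HA]) = 6.40 + log(1.436/0.251)

pH = 7.16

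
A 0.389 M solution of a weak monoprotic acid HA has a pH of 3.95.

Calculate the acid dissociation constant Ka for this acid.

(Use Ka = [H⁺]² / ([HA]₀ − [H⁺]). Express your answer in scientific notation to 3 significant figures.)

[H⁺] = 10^(−pH) = 10^(−3.95) = 1.122e-04 M. For HA ⇌ H⁺ + A⁻, Ka = [H⁺][A⁻]/[HA] = [H⁺]² / ([HA]₀ − [H⁺]) = (1.122e-04)² / (0.389 − 1.122e-04) = 3.24e-08.

K_a = 3.24e-08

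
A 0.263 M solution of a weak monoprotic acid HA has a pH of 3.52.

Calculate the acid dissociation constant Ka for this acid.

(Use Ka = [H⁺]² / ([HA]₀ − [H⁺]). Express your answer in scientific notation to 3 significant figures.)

[H⁺] = 10^(−pH) = 10^(−3.52) = 3.020e-04 M. For HA ⇌ H⁺ + A⁻, Ka = [H⁺][A⁻]/[HA] = [H⁺]² / ([HA]₀ − [H⁺]) = (3.020e-04)² / (0.263 − 3.020e-04) = 3.47e-07.

K_a = 3.47e-07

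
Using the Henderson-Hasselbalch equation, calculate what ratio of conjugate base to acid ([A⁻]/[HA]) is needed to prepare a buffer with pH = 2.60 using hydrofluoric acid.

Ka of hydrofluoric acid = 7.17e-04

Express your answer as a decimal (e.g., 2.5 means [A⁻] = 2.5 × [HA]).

pKa = -log(7.17e-04) = 3.1445. pH = pKa + log([A⁻]/[HA]), so log([A⁻]/[HA]) = pH − pKa = 2.60 − 3.1445 = -0.5445. [A⁻]/[HA] = 10^(-0.5445) = 0.285

[A⁻]/[HA] = 0.285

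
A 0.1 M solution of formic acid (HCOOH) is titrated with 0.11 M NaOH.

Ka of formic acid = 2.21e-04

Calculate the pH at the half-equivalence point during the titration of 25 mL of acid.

At half-equivalence [HA] = [A⁻], so Henderson-Hasselbalch gives pH = pKa = -log(2.21e-04) = 3.66.

pH = pKa = 3.66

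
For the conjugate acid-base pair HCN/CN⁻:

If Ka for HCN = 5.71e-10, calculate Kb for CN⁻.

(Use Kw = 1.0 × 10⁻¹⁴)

For a conjugate pair Ka × Kb = Kw, so Kb = Kw/Ka = 1.0 × 10⁻¹⁴ / 5.71e-10 = 1.75e-05.

K_b = 1.75e-05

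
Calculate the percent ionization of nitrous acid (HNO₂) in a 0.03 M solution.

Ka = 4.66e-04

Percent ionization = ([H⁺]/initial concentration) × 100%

Using Ka equilibrium: x² + Ka×x - Ka×C = 0. Solving: [H⁺] = 3.5132e-03. Percent = (3.5132e-03/0.03) × 100

Percent ionization = 11.7%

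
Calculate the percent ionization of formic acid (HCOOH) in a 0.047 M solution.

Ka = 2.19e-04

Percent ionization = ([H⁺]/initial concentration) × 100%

Using Ka equilibrium: x² + Ka×x - Ka×C = 0. Solving: [H⁺] = 3.1006e-03. Percent = (3.1006e-03/0.047) × 100

Percent ionization = 6.6%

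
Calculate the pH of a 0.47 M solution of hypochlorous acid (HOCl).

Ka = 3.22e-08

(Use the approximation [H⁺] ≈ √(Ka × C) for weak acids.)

[H⁺] = √(Ka × C) = √(3.22e-08 × 0.47) = 1.2302e-04. pH = -log(1.2302e-04)

pH = 3.91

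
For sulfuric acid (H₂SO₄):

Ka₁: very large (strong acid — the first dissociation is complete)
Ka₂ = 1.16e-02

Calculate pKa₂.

pKa₂ = -log(Ka₂) = -log(1.16e-02) = 1.94.

pK_{a2} = 1.94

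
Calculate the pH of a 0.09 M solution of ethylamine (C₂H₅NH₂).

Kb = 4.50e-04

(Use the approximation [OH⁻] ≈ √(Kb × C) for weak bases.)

[OH⁻] = √(Kb × C) = √(4.50e-04 × 0.09) = 6.3640e-03. pOH = 2.20, pH = 14 - pOH

pH = 11.80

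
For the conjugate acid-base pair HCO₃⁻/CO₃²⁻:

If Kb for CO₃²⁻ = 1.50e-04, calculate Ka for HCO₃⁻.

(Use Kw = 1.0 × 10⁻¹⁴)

For a conjugate pair Ka × Kb = Kw, so Ka = Kw/Kb = 1.0 × 10⁻¹⁴ / 1.50e-04 = 6.67e-11.

K_a = 6.67e-11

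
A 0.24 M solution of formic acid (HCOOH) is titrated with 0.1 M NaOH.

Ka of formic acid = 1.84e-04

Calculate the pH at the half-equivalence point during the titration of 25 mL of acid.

At half-equivalence [HA] = [A⁻], so Henderson-Hasselbalch gives pH = pKa = -log(1.84e-04) = 3.74.

pH = pKa = 3.74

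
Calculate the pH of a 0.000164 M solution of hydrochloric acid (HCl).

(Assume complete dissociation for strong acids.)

[H⁺] = 0.000164 M for strong acid. pH = -log[H⁺] = -log(0.000164)

pH = 3.79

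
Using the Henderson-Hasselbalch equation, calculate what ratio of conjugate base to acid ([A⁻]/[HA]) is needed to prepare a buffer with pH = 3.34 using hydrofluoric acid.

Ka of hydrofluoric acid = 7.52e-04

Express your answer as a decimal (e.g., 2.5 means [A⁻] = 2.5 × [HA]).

pKa = -log(7.52e-04) = 3.1238. pH = pKa + log([A⁻]/[HA]), so log([A⁻]/[HA]) = pH − pKa = 3.34 − 3.1238 = 0.2162. [A⁻]/[HA] = 10^(0.2162) = 1.65

[A⁻]/[HA] = 1.65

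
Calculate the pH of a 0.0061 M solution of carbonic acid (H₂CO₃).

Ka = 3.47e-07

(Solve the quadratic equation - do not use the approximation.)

x² + Ka×x - Ka×C = 0. Using quadratic formula: [H⁺] = 4.5834e-05

pH = 4.34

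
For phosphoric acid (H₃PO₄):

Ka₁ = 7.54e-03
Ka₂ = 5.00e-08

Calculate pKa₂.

pKa₂ = -log(Ka₂) = -log(5.00e-08) = 7.30.

pK_{a2} = 7.30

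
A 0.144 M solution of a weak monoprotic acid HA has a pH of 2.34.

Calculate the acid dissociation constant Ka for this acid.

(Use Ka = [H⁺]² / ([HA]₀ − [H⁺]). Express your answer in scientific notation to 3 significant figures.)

[H⁺] = 10^(−pH) = 10^(−2.34) = 4.571e-03 M. For HA ⇌ H⁺ + A⁻, Ka = [H⁺][A⁻]/[HA] = [H⁺]² / ([HA]₀ − [H⁺]) = (4.571e-03)² / (0.144 − 4.571e-03) = 1.50e-04.

K_a = 1.50e-04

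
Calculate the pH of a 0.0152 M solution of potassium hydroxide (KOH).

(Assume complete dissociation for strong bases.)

[OH⁻] = 0.0152 M for strong base. pOH = -log[OH⁻] = 1.82, pH = 14 - pOH

pH = 12.18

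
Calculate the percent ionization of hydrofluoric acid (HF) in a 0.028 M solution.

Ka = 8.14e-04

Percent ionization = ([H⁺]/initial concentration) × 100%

Using Ka equilibrium: x² + Ka×x - Ka×C = 0. Solving: [H⁺] = 4.3844e-03. Percent = (4.3844e-03/0.028) × 100

Percent ionization = 15.7%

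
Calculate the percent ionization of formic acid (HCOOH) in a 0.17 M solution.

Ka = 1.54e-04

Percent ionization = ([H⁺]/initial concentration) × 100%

Using Ka equilibrium: x² + Ka×x - Ka×C = 0. Solving: [H⁺] = 5.0402e-03. Percent = (5.0402e-03/0.17) × 100

Percent ionization = 2.96%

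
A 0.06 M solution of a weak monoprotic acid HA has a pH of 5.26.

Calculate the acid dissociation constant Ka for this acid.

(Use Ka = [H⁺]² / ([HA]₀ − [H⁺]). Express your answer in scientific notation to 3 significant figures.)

[H⁺] = 10^(−pH) = 10^(−5.26) = 5.495e-06 M. For HA ⇌ H⁺ + A⁻, Ka = [H⁺][A⁻]/[HA] = [H⁺]² / ([HA]₀ − [H⁺]) = (5.495e-06)² / (0.06 − 5.495e-06) = 5.03e-10.

K_a = 5.03e-10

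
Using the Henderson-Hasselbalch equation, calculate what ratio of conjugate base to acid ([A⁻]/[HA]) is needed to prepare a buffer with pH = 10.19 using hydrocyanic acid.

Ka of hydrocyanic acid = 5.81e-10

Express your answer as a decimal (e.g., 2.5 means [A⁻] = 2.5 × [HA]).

pKa = -log(5.81e-10) = 9.2358. pH = pKa + log([A⁻]/[HA]), so log([A⁻]/[HA]) = pH − pKa = 10.19 − 9.2358 = 0.9542. [A⁻]/[HA] = 10^(0.9542) = 9.00

[A⁻]/[HA] = 9.00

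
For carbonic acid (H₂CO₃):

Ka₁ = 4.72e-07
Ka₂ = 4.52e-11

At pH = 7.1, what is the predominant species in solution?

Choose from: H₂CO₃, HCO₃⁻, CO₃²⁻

pKa₁ = 6.33, pKa₂ = 10.34. For a polyprotic acid the predominant species crosses at each pKa: below pKa_n the protonated form dominates, above it the deprotonated form does. At pH = 7.1, the predominant species is HCO₃⁻.

HCO₃⁻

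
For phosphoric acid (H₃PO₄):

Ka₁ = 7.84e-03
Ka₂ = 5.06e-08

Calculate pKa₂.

pKa₂ = -log(Ka₂) = -log(5.06e-08) = 7.30.

pK_{a2} = 7.30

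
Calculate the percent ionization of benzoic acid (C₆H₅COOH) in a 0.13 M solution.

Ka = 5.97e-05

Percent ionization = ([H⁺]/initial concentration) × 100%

Using Ka equilibrium: x² + Ka×x - Ka×C = 0. Solving: [H⁺] = 2.7562e-03. Percent = (2.7562e-03/0.13) × 100

Percent ionization = 2.12%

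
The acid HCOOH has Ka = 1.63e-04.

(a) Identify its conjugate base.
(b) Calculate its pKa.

(a) The conjugate base is formed by removing one H⁺ from HCOOH, giving HCOO⁻. (b) pKa = -log(Ka) = -log(1.63e-04) = 3.79.

Conjugate base: HCOO⁻; pK_a = 3.79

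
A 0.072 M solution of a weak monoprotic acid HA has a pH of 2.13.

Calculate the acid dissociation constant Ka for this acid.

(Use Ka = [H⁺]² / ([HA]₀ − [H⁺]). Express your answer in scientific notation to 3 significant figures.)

[H⁺] = 10^(−pH) = 10^(−2.13) = 7.413e-03 M. For HA ⇌ H⁺ + A⁻, Ka = [H⁺][A⁻]/[HA] = [H⁺]² / ([HA]₀ − [H⁺]) = (7.413e-03)² / (0.072 − 7.413e-03) = 8.51e-04.

K_a = 8.51e-04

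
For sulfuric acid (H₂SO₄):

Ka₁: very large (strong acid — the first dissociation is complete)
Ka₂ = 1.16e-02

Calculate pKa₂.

pKa₂ = -log(Ka₂) = -log(1.16e-02) = 1.94.

pK_{a2} = 1.94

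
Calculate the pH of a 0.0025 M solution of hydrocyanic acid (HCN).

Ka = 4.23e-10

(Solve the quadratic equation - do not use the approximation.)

x² + Ka×x - Ka×C = 0. Using quadratic formula: [H⁺] = 1.0281e-06

pH = 5.99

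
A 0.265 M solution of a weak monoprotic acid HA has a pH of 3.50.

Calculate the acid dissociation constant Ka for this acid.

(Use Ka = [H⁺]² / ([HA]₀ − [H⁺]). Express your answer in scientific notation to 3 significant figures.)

[H⁺] = 10^(−pH) = 10^(−3.50) = 3.162e-04 M. For HA ⇌ H⁺ + A⁻, Ka = [H⁺][A⁻]/[HA] = [H⁺]² / ([HA]₀ − [H⁺]) = (3.162e-04)² / (0.265 − 3.162e-04) = 3.78e-07.

K_a = 3.78e-07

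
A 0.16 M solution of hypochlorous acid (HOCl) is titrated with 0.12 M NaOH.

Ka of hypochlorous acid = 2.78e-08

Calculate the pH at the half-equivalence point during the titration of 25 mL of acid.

At half-equivalence [HA] = [A⁻], so Henderson-Hasselbalch gives pH = pKa = -log(2.78e-08) = 7.56.

pH = pKa = 7.56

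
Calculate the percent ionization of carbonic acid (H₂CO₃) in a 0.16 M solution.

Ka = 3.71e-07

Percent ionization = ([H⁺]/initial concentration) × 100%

Using Ka equilibrium: x² + Ka×x - Ka×C = 0. Solving: [H⁺] = 2.4345e-04. Percent = (2.4345e-04/0.16) × 100

Percent ionization = 0.152%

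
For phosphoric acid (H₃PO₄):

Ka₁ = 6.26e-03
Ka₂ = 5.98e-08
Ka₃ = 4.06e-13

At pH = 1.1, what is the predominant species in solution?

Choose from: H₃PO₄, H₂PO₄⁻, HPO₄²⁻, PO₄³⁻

pKa₁ = 2.20, pKa₂ = 7.22, pKa₃ = 12.39. For a polyprotic acid the predominant species crosses at each pKa: below pKa_n the protonated form dominates, above it the deprotonated form does. At pH = 1.1, the predominant species is H₃PO₄.

H₃PO₄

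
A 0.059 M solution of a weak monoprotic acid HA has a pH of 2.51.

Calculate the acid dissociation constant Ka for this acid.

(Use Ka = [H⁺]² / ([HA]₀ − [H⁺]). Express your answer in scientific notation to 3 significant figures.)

[H⁺] = 10^(−pH) = 10^(−2.51) = 3.090e-03 M. For HA ⇌ H⁺ + A⁻, Ka = [H⁺][A⁻]/[HA] = [H⁺]² / ([HA]₀ − [H⁺]) = (3.090e-03)² / (0.059 − 3.090e-03) = 1.71e-04.

K_a = 1.71e-04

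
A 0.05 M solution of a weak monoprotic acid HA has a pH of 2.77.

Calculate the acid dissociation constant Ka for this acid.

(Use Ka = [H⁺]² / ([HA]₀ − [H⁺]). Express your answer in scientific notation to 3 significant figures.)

[H⁺] = 10^(−pH) = 10^(−2.77) = 1.698e-03 M. For HA ⇌ H⁺ + A⁻, Ka = [H⁺][A⁻]/[HA] = [H⁺]² / ([HA]₀ − [H⁺]) = (1.698e-03)² / (0.05 − 1.698e-03) = 5.97e-05.

K_a = 5.97e-05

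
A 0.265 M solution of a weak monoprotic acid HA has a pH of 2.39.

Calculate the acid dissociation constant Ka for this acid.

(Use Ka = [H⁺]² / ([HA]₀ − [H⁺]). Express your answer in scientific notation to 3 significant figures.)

[H⁺] = 10^(−pH) = 10^(−2.39) = 4.074e-03 M. For HA ⇌ H⁺ + A⁻, Ka = [H⁺][A⁻]/[HA] = [H⁺]² / ([HA]₀ − [H⁺]) = (4.074e-03)² / (0.265 − 4.074e-03) = 6.36e-05.

K_a = 6.36e-05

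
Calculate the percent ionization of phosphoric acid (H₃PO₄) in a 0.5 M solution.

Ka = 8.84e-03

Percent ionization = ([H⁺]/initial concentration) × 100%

Using Ka equilibrium: x² + Ka×x - Ka×C = 0. Solving: [H⁺] = 6.2210e-02. Percent = (6.2210e-02/0.5) × 100

Percent ionization = 12.4%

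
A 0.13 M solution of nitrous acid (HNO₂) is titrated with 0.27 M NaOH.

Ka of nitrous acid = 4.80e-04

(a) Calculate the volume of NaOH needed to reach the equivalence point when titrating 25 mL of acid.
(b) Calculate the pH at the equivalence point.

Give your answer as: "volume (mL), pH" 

moles acid = 0.13 × 25/1000 = 0.00325 mol; V_base = moles/0.27 × 1000 = 12.0 mL. At equivalence only the conjugate base is present: [A⁻] = 0.00325/0.037 = 8.7750e-02 M. Kb = Kw/Ka = 2.08e-11; [OH⁻] = √(Kb × [A⁻]) = 1.3521e-06; pOH = 5.87; pH = 14 - pOH = 8.13.

V = 12.0 mL, pH = 8.13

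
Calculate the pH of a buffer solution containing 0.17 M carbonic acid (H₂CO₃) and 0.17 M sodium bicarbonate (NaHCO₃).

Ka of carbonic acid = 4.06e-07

pKa = -log(4.06e-07) = 6.39. pH = pKa + log([A⁻]/[HA]) = 6.39 + log(0.17/0.17)

pH = 6.39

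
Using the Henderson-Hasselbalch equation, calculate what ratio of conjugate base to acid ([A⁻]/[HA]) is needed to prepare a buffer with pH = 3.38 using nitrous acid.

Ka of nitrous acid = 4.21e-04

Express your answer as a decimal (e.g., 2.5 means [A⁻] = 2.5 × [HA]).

pKa = -log(4.21e-04) = 3.3757. pH = pKa + log([A⁻]/[HA]), so log([A⁻]/[HA]) = pH − pKa = 3.38 − 3.3757 = 0.0043. [A⁻]/[HA] = 10^(0.0043) = 1.01

[A⁻]/[HA] = 1.01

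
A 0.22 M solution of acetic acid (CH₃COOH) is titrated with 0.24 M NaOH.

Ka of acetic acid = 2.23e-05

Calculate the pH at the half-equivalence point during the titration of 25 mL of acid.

At half-equivalence [HA] = [A⁻], so Henderson-Hasselbalch gives pH = pKa = -log(2.23e-05) = 4.65.

pH = pKa = 4.65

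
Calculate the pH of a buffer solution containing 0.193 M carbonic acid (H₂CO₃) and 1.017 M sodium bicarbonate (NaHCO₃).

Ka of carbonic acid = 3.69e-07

pKa = -log(3.69e-07) = 6.43. pH = pKa + log([A⁻]/[HA]) = 6.43 + log(1.017/0.193)

pH = 7.15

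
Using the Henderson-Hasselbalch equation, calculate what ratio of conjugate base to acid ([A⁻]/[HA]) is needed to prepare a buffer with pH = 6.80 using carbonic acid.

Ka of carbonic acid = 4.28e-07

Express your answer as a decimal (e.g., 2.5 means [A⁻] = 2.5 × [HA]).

pKa = -log(4.28e-07) = 6.3686. pH = pKa + log([A⁻]/[HA]), so log([A⁻]/[HA]) = pH − pKa = 6.80 − 6.3686 = 0.4314. [A⁻]/[HA] = 10^(0.4314) = 2.70

[A⁻]/[HA] = 2.70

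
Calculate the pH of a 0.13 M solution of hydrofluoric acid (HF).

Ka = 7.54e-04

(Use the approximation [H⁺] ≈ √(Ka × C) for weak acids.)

[H⁺] = √(Ka × C) = √(7.54e-04 × 0.13) = 9.9005e-03. pH = -log(9.9005e-03)

pH = 2.00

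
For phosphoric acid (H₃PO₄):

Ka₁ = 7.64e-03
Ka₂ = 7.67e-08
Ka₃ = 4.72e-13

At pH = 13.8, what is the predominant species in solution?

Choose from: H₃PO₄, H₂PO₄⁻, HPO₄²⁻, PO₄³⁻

pKa₁ = 2.12, pKa₂ = 7.12, pKa₃ = 12.33. For a polyprotic acid the predominant species crosses at each pKa: below pKa_n the protonated form dominates, above it the deprotonated form does. At pH = 13.8, the predominant species is PO₄³⁻.

PO₄³⁻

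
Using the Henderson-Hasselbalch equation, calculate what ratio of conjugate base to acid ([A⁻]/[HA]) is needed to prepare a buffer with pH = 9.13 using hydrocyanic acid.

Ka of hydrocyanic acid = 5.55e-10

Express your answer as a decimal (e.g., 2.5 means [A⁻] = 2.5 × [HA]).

pKa = -log(5.55e-10) = 9.2557. pH = pKa + log([A⁻]/[HA]), so log([A⁻]/[HA]) = pH − pKa = 9.13 − 9.2557 = -0.1257. [A⁻]/[HA] = 10^(-0.1257) = 0.749

[A⁻]/[HA] = 0.749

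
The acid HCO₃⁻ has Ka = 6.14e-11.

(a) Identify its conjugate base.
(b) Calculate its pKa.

(a) The conjugate base is formed by removing one H⁺ from HCO₃⁻, giving CO₃²⁻. (b) pKa = -log(Ka) = -log(6.14e-11) = 10.21.

Conjugate base: CO₃²⁻; pK_a = 10.21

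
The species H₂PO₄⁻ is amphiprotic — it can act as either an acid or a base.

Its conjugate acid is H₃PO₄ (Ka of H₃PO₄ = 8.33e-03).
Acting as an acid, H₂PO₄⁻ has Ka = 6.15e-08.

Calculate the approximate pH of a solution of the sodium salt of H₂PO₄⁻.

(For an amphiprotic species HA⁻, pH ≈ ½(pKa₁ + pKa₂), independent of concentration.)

pKa₁ = -log(8.33e-03) = 2.08; pKa₂ = -log(6.15e-08) = 7.21. For an amphiprotic species, pH ≈ ½(pKa₁ + pKa₂) = ½(2.08 + 7.21) = 4.65.

pH = 4.65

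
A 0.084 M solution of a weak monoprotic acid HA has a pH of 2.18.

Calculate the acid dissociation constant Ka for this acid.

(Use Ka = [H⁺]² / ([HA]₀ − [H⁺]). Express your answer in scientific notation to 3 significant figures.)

[H⁺] = 10^(−pH) = 10^(−2.18) = 6.607e-03 M. For HA ⇌ H⁺ + A⁻, Ka = [H⁺][A⁻]/[HA] = [H⁺]² / ([HA]₀ − [H⁺]) = (6.607e-03)² / (0.084 − 6.607e-03) = 5.64e-04.

K_a = 5.64e-04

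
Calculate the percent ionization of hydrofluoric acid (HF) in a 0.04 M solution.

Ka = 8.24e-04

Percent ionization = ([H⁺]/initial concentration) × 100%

Using Ka equilibrium: x² + Ka×x - Ka×C = 0. Solving: [H⁺] = 5.3438e-03. Percent = (5.3438e-03/0.04) × 100

Percent ionization = 13.4%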